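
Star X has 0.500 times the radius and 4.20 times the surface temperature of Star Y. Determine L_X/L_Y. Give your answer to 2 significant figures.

78

From the Stefan–Boltzmann law, L ∝ R²T⁴, so
L_X/L_Y = (R_X/R_Y)² (T_X/T_Y)⁴ = (0.500)² × (4.20)⁴ = 0.2500 × 311.2 = 77.79.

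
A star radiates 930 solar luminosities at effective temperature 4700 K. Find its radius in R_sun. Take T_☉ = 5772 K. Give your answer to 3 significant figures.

R/R_☉ = √(L/L_☉) / (T/T_☉)² = √(930) / (0.8143)²
       = 30.50 / 0.6630 = 45.99.

46.0 R_sun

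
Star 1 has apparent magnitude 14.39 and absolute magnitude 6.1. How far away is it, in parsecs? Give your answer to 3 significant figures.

455 pc

m − M = 5 log₁₀(d/10 pc)
14.39 − (6.1) = 8.29 = 5 log₁₀(d/10)
d = 10 × 10^(8.29/5) = 10 × 10^1.658 = 455.0 pc.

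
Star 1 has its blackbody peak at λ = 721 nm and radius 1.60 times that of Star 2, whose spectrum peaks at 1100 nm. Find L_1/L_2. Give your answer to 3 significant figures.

Wien's law gives T ∝ 1/λ_max, so T_1/T_2 = λ_2/λ_1 = 1100/721 = 1.526.
Then L ∝ R²T⁴ gives L_1/L_2 = (1.60)² × (1.526)⁴ = 2.560 × 5.418 = 13.87.

13.9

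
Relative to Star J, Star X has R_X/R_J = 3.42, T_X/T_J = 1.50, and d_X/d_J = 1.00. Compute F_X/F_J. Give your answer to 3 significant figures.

L_X/L_J = (R_X/R_J)²(T_X/T_J)⁴ = (3.42)² × (1.50)⁴ = 59.21.
F_X/F_J = (L_X/L_J)/(d_X/d_J)² = 59.21 / (1.00)² = 59.21.

59.2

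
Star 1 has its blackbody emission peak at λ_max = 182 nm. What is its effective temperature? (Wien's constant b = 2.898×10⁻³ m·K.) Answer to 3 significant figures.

1.59×10^4 K

T = b/λ_max = 2.898×10⁻³ / (182×10⁻⁹) = 1.592×10^4 K.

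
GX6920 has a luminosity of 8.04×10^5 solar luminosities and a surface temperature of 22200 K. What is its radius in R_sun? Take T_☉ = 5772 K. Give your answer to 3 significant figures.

60.6 R_sun

R/R_☉ = √(L/L_☉) / (T/T_☉)² = √(8.04×10^5) / (3.846)²
       = 896.7 / 14.79 = 60.61.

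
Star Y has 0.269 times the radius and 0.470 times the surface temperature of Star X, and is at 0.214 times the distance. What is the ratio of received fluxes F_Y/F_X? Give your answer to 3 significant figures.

L_Y/L_X = (R_Y/R_X)²(T_Y/T_X)⁴ = (0.269)² × (0.470)⁴ = 0.003531.
F_Y/F_X = (L_Y/L_X)/(d_Y/d_X)² = 0.003531 / (0.214)² = 0.07710.

0.0771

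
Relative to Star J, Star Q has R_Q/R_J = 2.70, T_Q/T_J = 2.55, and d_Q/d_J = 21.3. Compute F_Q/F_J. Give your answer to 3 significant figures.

0.679

L_Q/L_J = (R_Q/R_J)²(T_Q/T_J)⁴ = (2.70)² × (2.55)⁴ = 308.2.
F_Q/F_J = (L_Q/L_J)/(d_Q/d_J)² = 308.2 / (21.3)² = 0.6794.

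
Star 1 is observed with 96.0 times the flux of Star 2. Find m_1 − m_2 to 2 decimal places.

m_1 − m_2 = −2.5 log₁₀(F_1/F_2) = −2.5 log₁₀(96.0) = −2.5 × (1.982) = -4.956.

-4.96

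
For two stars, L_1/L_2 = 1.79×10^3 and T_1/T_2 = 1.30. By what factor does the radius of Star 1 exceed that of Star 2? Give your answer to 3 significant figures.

25.0

L ∝ R²T⁴ gives R ∝ √L / T², so
R_1/R_2 = √(1.79×10^3) / (1.30)² = 42.31 / 1.690 = 25.03.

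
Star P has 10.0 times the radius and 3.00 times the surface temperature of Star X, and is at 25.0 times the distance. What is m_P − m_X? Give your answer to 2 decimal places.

-2.78

L_P/L_X = (10.0)²(3.00)⁴ = 8100.
F_P/F_X = (L_P/L_X)/(d_P/d_X)² = 8100/625.0 = 12.96.
m_P − m_X = −2.5 log₁₀(12.96) = -2.78.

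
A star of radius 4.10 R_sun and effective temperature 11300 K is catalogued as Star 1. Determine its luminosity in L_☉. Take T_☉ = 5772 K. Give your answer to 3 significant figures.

L/L_☉ = (R/R_☉)² (T/T_☉)⁴ = (4.10)² × (11300/5772)⁴
       = 16.81 × (1.958)⁴ = 16.81 × 14.69 = 246.9.

247 L_☉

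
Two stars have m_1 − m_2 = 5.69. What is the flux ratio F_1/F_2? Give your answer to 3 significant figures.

0.00530

F_1/F_2 = 10^(−(m_1 − m_2)/2.5) = 10^(-5.69/2.5) = 10^-2.276 = 0.005297.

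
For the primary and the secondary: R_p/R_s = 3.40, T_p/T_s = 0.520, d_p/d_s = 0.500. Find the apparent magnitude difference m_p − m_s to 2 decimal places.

-1.32

L_p/L_s = (3.40)²(0.520)⁴ = 0.8452.
F_p/F_s = (L_p/L_s)/(d_p/d_s)² = 0.8452/0.2500 = 3.381.
m_p − m_s = −2.5 log₁₀(3.381) = -1.32.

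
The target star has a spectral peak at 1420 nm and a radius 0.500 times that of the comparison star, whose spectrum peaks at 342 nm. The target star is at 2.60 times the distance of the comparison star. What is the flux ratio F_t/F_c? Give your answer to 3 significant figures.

1.24×10^-4

Wien's law: T_t/T_c = λ_c/λ_t = 342/1420 = 0.2408.
L_t/L_c = (R_t/R_c)²(T_t/T_c)⁴ = (0.500)²(0.2408)⁴ = 8.412×10^-4.
F_t/F_c = (L_t/L_c)/(d_t/d_c)² = 8.412×10^-4/(2.60)² = 1.244×10^-4.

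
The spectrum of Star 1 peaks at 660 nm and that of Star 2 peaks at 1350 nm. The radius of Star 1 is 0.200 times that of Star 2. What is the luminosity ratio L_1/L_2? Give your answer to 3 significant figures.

Wien's law gives T ∝ 1/λ_max, so T_1/T_2 = λ_2/λ_1 = 1350/660 = 2.045.
Then L ∝ R²T⁴ gives L_1/L_2 = (0.200)² × (2.045)⁴ = 0.04000 × 17.50 = 0.7002.

0.700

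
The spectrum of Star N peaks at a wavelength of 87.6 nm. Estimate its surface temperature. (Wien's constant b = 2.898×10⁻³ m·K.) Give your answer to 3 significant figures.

T = b/λ_max = 2.898×10⁻³ / (87.6×10⁻⁹) = 3.308×10^4 K.

3.31×10^4 K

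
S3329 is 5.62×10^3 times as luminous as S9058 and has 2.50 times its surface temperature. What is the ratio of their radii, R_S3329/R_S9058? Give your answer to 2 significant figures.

12

L ∝ R²T⁴ gives R ∝ √L / T², so
R_S3329/R_S9058 = √(5.62×10^3) / (2.50)² = 74.97 / 6.250 = 11.99.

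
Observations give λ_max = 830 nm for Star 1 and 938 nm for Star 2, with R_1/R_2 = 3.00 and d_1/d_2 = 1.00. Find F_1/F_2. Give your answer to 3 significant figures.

Wien's law: T_1/T_2 = λ_2/λ_1 = 938/830 = 1.130.
L_1/L_2 = (R_1/R_2)²(T_1/T_2)⁴ = (3.00)²(1.130)⁴ = 14.68.
F_1/F_2 = (L_1/L_2)/(d_1/d_2)² = 14.68/(1.00)² = 14.68.

14.7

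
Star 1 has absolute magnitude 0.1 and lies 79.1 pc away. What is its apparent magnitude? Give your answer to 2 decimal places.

m = M + 5 log₁₀(d/10 pc) = 0.1 + 5 log₁₀(79.1/10)
  = 0.1 + 5 × 0.898 = 0.1 + 4.49 = 4.59.

4.59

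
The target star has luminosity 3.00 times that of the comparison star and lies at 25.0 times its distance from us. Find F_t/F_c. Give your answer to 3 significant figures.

F = L/(4πd²), so F_t/F_c = (L_t/L_c) / (d_t/d_c)²
= 3.00 / (25.0)² = 3.00 / 625.0 = 0.004800.

0.00480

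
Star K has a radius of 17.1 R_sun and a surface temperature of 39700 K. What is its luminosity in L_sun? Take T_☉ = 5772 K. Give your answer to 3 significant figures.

6.54×10^5 L_sun

L/L_☉ = (R/R_☉)² (T/T_☉)⁴ = (17.1)² × (39700/5772)⁴
       = 292.4 × (6.878)⁴ = 292.4 × 2238 = 6.544×10^5.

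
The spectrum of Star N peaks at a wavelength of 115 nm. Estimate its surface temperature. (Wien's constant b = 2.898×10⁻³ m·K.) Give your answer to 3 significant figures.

2.52×10^4 K

T = b/λ_max = 2.898×10⁻³ / (115×10⁻⁹) = 2.520×10^4 K.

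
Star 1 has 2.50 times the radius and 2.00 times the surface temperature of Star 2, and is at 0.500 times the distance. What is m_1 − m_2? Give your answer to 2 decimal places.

-6.51

L_1/L_2 = (2.50)²(2.00)⁴ = 100.0.
F_1/F_2 = (L_1/L_2)/(d_1/d_2)² = 100.0/0.2500 = 400.0.
m_1 − m_2 = −2.5 log₁₀(400.0) = -6.51.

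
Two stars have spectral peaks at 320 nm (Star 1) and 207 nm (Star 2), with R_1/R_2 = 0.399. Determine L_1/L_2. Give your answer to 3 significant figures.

Wien's law gives T ∝ 1/λ_max, so T_1/T_2 = λ_2/λ_1 = 207/320 = 0.6469.
Then L ∝ R²T⁴ gives L_1/L_2 = (0.399)² × (0.6469)⁴ = 0.1592 × 0.1751 = 0.02788.

0.0279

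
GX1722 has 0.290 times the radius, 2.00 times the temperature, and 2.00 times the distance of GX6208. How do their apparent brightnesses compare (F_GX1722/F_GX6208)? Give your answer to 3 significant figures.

0.336

L_GX1722/L_GX6208 = (R_GX1722/R_GX6208)²(T_GX1722/T_GX6208)⁴ = (0.290)² × (2.00)⁴ = 1.346.
F_GX1722/F_GX6208 = (L_GX1722/L_GX6208)/(d_GX1722/d_GX6208)² = 1.346 / (2.00)² = 0.3364.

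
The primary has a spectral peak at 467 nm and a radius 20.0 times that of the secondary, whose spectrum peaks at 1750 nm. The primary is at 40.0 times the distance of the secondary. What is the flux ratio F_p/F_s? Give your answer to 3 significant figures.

Wien's law: T_p/T_s = λ_s/λ_p = 1750/467 = 3.747.
L_p/L_s = (R_p/R_s)²(T_p/T_s)⁴ = (20.0)²(3.747)⁴ = 7.888×10^4.
F_p/F_s = (L_p/L_s)/(d_p/d_s)² = 7.888×10^4/(40.0)² = 49.30.

49.3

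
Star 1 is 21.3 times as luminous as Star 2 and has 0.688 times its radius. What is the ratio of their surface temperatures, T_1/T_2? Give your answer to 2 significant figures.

L ∝ R²T⁴ gives T ∝ (L/R²)^(1/4), so
T_1/T_2 = (21.3 / 0.688²)^(1/4) = (45.00)^(1/4) = 2.590.

2.6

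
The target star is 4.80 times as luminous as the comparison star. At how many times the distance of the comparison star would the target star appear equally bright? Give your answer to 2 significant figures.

2.2

Equal flux requires L_t/d_t² = L_c/d_c², so d_t/d_c = √(L_t/L_c)
= √(4.80) = 2.191.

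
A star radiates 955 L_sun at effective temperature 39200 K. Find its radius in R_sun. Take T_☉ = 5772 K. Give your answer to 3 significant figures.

0.670 R_sun

R/R_☉ = √(L/L_☉) / (T/T_☉)² = √(955) / (6.791)²
       = 30.90 / 46.12 = 0.6700.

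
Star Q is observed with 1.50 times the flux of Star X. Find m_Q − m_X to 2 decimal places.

m_Q − m_X = −2.5 log₁₀(F_Q/F_X) = −2.5 log₁₀(1.50) = −2.5 × (0.176) = -0.440.

-0.44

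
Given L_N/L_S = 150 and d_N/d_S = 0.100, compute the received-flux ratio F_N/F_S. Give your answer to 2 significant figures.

F = L/(4πd²), so F_N/F_S = (L_N/L_S) / (d_N/d_S)²
= 150 / (0.100)² = 150 / 0.01000 = 1.500×10^4.

1.5×10^4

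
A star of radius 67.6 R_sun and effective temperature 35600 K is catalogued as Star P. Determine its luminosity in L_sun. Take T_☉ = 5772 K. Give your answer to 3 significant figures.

6.61×10^6 L_sun

L/L_☉ = (R/R_☉)² (T/T_☉)⁴ = (67.6)² × (35600/5772)⁴
       = 4570 × (6.168)⁴ = 4570 × 1447 = 6.613×10^6.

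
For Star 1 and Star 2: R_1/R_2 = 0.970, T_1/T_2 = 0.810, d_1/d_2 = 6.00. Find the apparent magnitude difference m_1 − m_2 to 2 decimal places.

4.87

L_1/L_2 = (0.970)²(0.810)⁴ = 0.4050.
F_1/F_2 = (L_1/L_2)/(d_1/d_2)² = 0.4050/36.00 = 0.01125.
m_1 − m_2 = −2.5 log₁₀(0.01125) = 4.87.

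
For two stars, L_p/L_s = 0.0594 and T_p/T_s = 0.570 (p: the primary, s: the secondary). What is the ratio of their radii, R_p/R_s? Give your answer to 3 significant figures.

L ∝ R²T⁴ gives R ∝ √L / T², so
R_p/R_s = √(0.0594) / (0.570)² = 0.2437 / 0.3249 = 0.7501.

0.750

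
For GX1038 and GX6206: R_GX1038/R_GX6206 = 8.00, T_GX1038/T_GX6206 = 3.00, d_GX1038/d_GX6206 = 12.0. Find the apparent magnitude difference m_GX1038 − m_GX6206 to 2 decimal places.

-3.89

L_GX1038/L_GX6206 = (8.00)²(3.00)⁴ = 5184.
F_GX1038/F_GX6206 = (L_GX1038/L_GX6206)/(d_GX1038/d_GX6206)² = 5184/144.0 = 36.00.
m_GX1038 − m_GX6206 = −2.5 log₁₀(36.00) = -3.89.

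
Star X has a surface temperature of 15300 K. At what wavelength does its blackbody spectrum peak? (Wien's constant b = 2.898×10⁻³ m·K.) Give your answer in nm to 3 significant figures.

λ_max = b/T = 2.898×10⁻³ / 15300 = 1.89×10^-7 m = 189.4 nm.

189 nm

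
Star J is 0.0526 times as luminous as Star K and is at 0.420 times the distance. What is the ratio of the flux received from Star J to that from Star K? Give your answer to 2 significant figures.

0.30

F = L/(4πd²), so F_J/F_K = (L_J/L_K) / (d_J/d_K)²
= 0.0526 / (0.420)² = 0.0526 / 0.1764 = 0.2982.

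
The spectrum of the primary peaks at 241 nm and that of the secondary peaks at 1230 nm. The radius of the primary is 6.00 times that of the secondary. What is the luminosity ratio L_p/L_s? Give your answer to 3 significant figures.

2.44×10^4

Wien's law gives T ∝ 1/λ_max, so T_p/T_s = λ_s/λ_p = 1230/241 = 5.104.
Then L ∝ R²T⁴ gives L_p/L_s = (6.00)² × (5.104)⁴ = 36.00 × 678.5 = 2.443×10^4.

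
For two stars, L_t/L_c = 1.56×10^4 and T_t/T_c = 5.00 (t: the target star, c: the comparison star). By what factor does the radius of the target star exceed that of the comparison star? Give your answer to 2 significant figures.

5.0

L ∝ R²T⁴ gives R ∝ √L / T², so
R_t/R_c = √(1.56×10^4) / (5.00)² = 124.9 / 25.00 = 4.996.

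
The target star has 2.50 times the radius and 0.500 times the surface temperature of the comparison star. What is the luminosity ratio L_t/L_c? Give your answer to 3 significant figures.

From the Stefan–Boltzmann law, L ∝ R²T⁴, so
L_t/L_c = (R_t/R_c)² (T_t/T_c)⁴ = (2.50)² × (0.500)⁴ = 6.250 × 0.06250 = 0.3906.

0.391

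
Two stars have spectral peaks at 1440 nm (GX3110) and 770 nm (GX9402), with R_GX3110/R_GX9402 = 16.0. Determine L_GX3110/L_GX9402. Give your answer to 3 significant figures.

Wien's law gives T ∝ 1/λ_max, so T_GX3110/T_GX9402 = λ_GX9402/λ_GX3110 = 770/1440 = 0.5347.
Then L ∝ R²T⁴ gives L_GX3110/L_GX9402 = (16.0)² × (0.5347)⁴ = 256.0 × 0.08175 = 20.93.

20.9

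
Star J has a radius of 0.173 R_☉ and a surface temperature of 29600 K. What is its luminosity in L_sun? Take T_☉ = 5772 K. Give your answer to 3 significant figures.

L/L_☉ = (R/R_☉)² (T/T_☉)⁴ = (0.173)² × (29600/5772)⁴
       = 0.02993 × (5.128)⁴ = 0.02993 × 691.6 = 20.70.

20.7 L_sun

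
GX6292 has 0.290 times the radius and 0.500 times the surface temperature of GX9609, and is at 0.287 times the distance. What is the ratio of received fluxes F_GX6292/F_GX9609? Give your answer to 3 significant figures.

0.0638

L_GX6292/L_GX9609 = (R_GX6292/R_GX9609)²(T_GX6292/T_GX9609)⁴ = (0.290)² × (0.500)⁴ = 0.005256.
F_GX6292/F_GX9609 = (L_GX6292/L_GX9609)/(d_GX6292/d_GX9609)² = 0.005256 / (0.287)² = 0.06381.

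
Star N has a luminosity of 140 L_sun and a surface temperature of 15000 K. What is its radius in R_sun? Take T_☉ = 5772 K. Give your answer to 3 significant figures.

R/R_☉ = √(L/L_☉) / (T/T_☉)² = √(140) / (2.599)²
       = 11.83 / 6.754 = 1.752.

1.75 R_sun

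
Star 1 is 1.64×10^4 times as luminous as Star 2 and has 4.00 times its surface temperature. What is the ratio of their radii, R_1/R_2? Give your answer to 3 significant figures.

L ∝ R²T⁴ gives R ∝ √L / T², so
R_1/R_2 = √(1.64×10^4) / (4.00)² = 128.1 / 16.00 = 8.004.

8.00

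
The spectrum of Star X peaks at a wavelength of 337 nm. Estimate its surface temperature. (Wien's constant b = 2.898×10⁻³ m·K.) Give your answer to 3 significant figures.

T = b/λ_max = 2.898×10⁻³ / (337×10⁻⁹) = 8599 K.

8.60×10^3 K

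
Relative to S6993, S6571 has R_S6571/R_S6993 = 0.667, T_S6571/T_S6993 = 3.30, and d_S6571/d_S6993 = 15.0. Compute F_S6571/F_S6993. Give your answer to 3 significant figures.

0.234

L_S6571/L_S6993 = (R_S6571/R_S6993)²(T_S6571/T_S6993)⁴ = (0.667)² × (3.30)⁴ = 52.76.
F_S6571/F_S6993 = (L_S6571/L_S6993)/(d_S6571/d_S6993)² = 52.76 / (15.0)² = 0.2345.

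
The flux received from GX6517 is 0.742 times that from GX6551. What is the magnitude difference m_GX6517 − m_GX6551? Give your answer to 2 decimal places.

m_GX6517 − m_GX6551 = −2.5 log₁₀(F_GX6517/F_GX6551) = −2.5 log₁₀(0.742) = −2.5 × (-0.130) = 0.324.

0.32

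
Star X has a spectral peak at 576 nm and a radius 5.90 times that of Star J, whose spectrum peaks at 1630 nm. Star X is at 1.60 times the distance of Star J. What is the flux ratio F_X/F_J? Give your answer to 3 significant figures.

Wien's law: T_X/T_J = λ_J/λ_X = 1630/576 = 2.830.
L_X/L_J = (R_X/R_J)²(T_X/T_J)⁴ = (5.90)²(2.830)⁴ = 2232.
F_X/F_J = (L_X/L_J)/(d_X/d_J)² = 2232/(1.60)² = 872.0.

872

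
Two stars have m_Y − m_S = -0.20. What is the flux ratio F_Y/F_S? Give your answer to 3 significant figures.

1.20

F_Y/F_S = 10^(−(m_Y − m_S)/2.5) = 10^(0.20/2.5) = 10^0.080 = 1.202.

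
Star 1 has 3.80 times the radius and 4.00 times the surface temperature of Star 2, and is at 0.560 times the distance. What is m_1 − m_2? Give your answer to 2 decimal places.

L_1/L_2 = (3.80)²(4.00)⁴ = 3697.
F_1/F_2 = (L_1/L_2)/(d_1/d_2)² = 3697/0.3136 = 1.179×10^4.
m_1 − m_2 = −2.5 log₁₀(1.179×10^4) = -10.18.

-10.18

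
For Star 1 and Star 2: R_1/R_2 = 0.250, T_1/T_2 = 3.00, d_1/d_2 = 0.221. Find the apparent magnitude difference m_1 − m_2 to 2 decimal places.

-5.04

L_1/L_2 = (0.250)²(3.00)⁴ = 5.062.
F_1/F_2 = (L_1/L_2)/(d_1/d_2)² = 5.062/0.04884 = 103.7.
m_1 − m_2 = −2.5 log₁₀(103.7) = -5.04.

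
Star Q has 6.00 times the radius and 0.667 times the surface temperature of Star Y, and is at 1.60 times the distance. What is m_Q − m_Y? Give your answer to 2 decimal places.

-1.11

L_Q/L_Y = (6.00)²(0.667)⁴ = 7.125.
F_Q/F_Y = (L_Q/L_Y)/(d_Q/d_Y)² = 7.125/2.560 = 2.783.
m_Q − m_Y = −2.5 log₁₀(2.783) = -1.11.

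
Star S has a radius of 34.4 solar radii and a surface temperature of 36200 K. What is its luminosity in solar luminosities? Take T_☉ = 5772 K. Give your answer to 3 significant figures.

1.83×10^6 solar luminosities

L/L_☉ = (R/R_☉)² (T/T_☉)⁴ = (34.4)² × (36200/5772)⁴
       = 1183 × (6.272)⁴ = 1183 × 1547 = 1.831×10^6.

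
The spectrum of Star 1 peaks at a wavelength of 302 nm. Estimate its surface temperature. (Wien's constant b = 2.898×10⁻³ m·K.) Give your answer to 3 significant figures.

9.60×10^3 K

T = b/λ_max = 2.898×10⁻³ / (302×10⁻⁹) = 9596 K.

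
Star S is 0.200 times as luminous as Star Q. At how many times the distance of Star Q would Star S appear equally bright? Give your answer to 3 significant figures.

0.447

Equal flux requires L_S/d_S² = L_Q/d_Q², so d_S/d_Q = √(L_S/L_Q)
= √(0.200) = 0.4472.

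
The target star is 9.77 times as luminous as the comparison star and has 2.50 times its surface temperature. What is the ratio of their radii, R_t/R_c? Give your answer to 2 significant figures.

0.50

L ∝ R²T⁴ gives R ∝ √L / T², so
R_t/R_c = √(9.77) / (2.50)² = 3.126 / 6.250 = 0.5001.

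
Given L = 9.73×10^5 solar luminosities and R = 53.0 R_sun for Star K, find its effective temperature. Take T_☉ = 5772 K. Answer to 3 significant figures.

T/T_☉ = (L/L_☉)^(1/4) / (R/R_☉)^(1/2)
T = 5772 × (9.73×10^5)^(1/4) / √(53.0) = 5772 × 31.41 / 7.280 = 2.490×10^4 K.

2.49×10^4 K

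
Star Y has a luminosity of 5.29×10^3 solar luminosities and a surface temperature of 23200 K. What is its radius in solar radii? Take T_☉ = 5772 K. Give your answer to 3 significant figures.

4.50 solar radii

R/R_☉ = √(L/L_☉) / (T/T_☉)² = √(5.29×10^3) / (4.019)²
       = 72.73 / 16.16 = 4.502.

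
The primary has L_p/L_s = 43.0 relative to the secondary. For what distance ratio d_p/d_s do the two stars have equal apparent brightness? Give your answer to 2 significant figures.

Equal flux requires L_p/d_p² = L_s/d_s², so d_p/d_s = √(L_p/L_s)
= √(43.0) = 6.557.

6.6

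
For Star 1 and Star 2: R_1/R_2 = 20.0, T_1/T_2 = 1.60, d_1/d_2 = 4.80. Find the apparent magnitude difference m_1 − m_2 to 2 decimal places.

L_1/L_2 = (20.0)²(1.60)⁴ = 2621.
F_1/F_2 = (L_1/L_2)/(d_1/d_2)² = 2621/23.04 = 113.8.
m_1 − m_2 = −2.5 log₁₀(113.8) = -5.14.

-5.14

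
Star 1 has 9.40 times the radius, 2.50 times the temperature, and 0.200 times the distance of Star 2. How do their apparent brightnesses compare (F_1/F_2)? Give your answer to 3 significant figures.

L_1/L_2 = (R_1/R_2)²(T_1/T_2)⁴ = (9.40)² × (2.50)⁴ = 3452.
F_1/F_2 = (L_1/L_2)/(d_1/d_2)² = 3452 / (0.200)² = 8.629×10^4.

8.63×10^4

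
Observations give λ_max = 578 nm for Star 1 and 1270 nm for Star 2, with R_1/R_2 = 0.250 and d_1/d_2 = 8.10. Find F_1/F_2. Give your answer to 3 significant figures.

Wien's law: T_1/T_2 = λ_2/λ_1 = 1270/578 = 2.197.
L_1/L_2 = (R_1/R_2)²(T_1/T_2)⁴ = (0.250)²(2.197)⁴ = 1.457.
F_1/F_2 = (L_1/L_2)/(d_1/d_2)² = 1.457/(8.10)² = 0.02220.

0.0222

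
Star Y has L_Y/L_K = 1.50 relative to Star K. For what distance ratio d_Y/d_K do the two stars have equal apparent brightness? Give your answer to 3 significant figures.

1.22

Equal flux requires L_Y/d_Y² = L_K/d_K², so d_Y/d_K = √(L_Y/L_K)
= √(1.50) = 1.225.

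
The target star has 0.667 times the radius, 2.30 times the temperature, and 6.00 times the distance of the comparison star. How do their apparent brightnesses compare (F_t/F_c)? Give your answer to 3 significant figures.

0.346

L_t/L_c = (R_t/R_c)²(T_t/T_c)⁴ = (0.667)² × (2.30)⁴ = 12.45.
F_t/F_c = (L_t/L_c)/(d_t/d_c)² = 12.45 / (6.00)² = 0.3458.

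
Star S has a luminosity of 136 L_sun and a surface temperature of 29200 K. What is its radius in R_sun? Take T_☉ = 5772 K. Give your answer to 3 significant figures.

0.456 R_sun

R/R_☉ = √(L/L_☉) / (T/T_☉)² = √(136) / (5.059)²
       = 11.66 / 25.59 = 0.4557.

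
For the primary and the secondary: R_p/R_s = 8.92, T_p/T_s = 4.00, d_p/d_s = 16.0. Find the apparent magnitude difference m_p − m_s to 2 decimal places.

L_p/L_s = (8.92)²(4.00)⁴ = 2.037×10^4.
F_p/F_s = (L_p/L_s)/(d_p/d_s)² = 2.037×10^4/256.0 = 79.57.
m_p − m_s = −2.5 log₁₀(79.57) = -4.75.

-4.75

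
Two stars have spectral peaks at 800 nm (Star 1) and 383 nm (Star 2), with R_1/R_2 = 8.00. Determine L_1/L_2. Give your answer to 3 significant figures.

Wien's law gives T ∝ 1/λ_max, so T_1/T_2 = λ_2/λ_1 = 383/800 = 0.4788.
Then L ∝ R²T⁴ gives L_1/L_2 = (8.00)² × (0.4788)⁴ = 64.00 × 0.05253 = 3.362.

3.36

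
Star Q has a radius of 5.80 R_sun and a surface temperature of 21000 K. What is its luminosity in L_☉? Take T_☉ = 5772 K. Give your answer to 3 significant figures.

5.89×10^3 L_☉

L/L_☉ = (R/R_☉)² (T/T_☉)⁴ = (5.80)² × (21000/5772)⁴
       = 33.64 × (3.638)⁴ = 33.64 × 175.2 = 5894.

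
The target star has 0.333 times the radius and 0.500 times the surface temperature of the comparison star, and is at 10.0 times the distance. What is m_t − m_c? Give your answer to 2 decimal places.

10.40

L_t/L_c = (0.333)²(0.500)⁴ = 0.006931.
F_t/F_c = (L_t/L_c)/(d_t/d_c)² = 0.006931/100.0 = 6.931×10^-5.
m_t − m_c = −2.5 log₁₀(6.931×10^-5) = 10.40.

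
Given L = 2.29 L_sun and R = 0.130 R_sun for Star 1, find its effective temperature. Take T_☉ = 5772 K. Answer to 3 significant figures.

T/T_☉ = (L/L_☉)^(1/4) / (R/R_☉)^(1/2)
T = 5772 × (2.29)^(1/4) / √(0.130) = 5772 × 1.230 / 0.3606 = 1.969×10^4 K.

1.97×10^4 K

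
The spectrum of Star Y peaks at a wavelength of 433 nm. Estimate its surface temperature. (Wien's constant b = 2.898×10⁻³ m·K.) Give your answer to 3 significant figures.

T = b/λ_max = 2.898×10⁻³ / (433×10⁻⁹) = 6693 K.

6.69×10^3 K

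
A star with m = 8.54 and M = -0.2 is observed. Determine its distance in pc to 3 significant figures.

560 pc

m − M = 5 log₁₀(d/10 pc)
8.54 − (-0.2) = 8.74 = 5 log₁₀(d/10)
d = 10 × 10^(8.74/5) = 10 × 10^1.748 = 559.8 pc.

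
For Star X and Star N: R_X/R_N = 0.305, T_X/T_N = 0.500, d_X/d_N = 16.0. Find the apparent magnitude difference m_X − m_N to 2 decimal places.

11.61

L_X/L_N = (0.305)²(0.500)⁴ = 0.005814.
F_X/F_N = (L_X/L_N)/(d_X/d_N)² = 0.005814/256.0 = 2.271×10^-5.
m_X − m_N = −2.5 log₁₀(2.271×10^-5) = 11.61.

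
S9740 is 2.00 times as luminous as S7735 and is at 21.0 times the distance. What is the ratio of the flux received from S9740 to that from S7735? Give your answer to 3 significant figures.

F = L/(4πd²), so F_S9740/F_S7735 = (L_S9740/L_S7735) / (d_S9740/d_S7735)²
= 2.00 / (21.0)² = 2.00 / 441.0 = 0.004535.

0.00454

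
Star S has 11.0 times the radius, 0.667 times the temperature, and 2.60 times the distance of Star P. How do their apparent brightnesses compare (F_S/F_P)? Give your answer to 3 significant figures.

L_S/L_P = (R_S/R_P)²(T_S/T_P)⁴ = (11.0)² × (0.667)⁴ = 23.95.
F_S/F_P = (L_S/L_P)/(d_S/d_P)² = 23.95 / (2.60)² = 3.543.

3.54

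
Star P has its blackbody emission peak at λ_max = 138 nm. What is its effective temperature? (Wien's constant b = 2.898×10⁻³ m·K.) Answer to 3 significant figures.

2.10×10^4 K

T = b/λ_max = 2.898×10⁻³ / (138×10⁻⁹) = 2.100×10^4 K.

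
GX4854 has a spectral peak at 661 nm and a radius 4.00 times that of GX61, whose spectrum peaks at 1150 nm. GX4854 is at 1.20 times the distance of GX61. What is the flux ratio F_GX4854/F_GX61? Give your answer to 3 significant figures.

Wien's law: T_GX4854/T_GX61 = λ_GX61/λ_GX4854 = 1150/661 = 1.740.
L_GX4854/L_GX61 = (R_GX4854/R_GX61)²(T_GX4854/T_GX61)⁴ = (4.00)²(1.740)⁴ = 146.6.
F_GX4854/F_GX61 = (L_GX4854/L_GX61)/(d_GX4854/d_GX61)² = 146.6/(1.20)² = 101.8.

102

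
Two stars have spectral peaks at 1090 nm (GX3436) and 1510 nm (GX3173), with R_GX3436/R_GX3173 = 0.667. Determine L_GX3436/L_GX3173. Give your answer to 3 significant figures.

Wien's law gives T ∝ 1/λ_max, so T_GX3436/T_GX3173 = λ_GX3173/λ_GX3436 = 1510/1090 = 1.385.
Then L ∝ R²T⁴ gives L_GX3436/L_GX3173 = (0.667)² × (1.385)⁴ = 0.4449 × 3.683 = 1.639.

1.64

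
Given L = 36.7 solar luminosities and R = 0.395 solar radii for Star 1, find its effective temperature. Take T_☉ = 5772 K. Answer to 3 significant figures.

T/T_☉ = (L/L_☉)^(1/4) / (R/R_☉)^(1/2)
T = 5772 × (36.7)^(1/4) / √(0.395) = 5772 × 2.461 / 0.6285 = 2.260×10^4 K.

2.26×10^4 K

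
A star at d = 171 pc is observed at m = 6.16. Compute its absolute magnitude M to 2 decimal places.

-0.00

M = m − 5 log₁₀(d/10 pc) = 6.16 − 5 log₁₀(171/10)
  = 6.16 − 5 × 1.233 = 6.16 − 6.16 = -0.00.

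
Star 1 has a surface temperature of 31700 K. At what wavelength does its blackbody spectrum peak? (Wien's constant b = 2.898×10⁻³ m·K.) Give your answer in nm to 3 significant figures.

λ_max = b/T = 2.898×10⁻³ / 31700 = 9.14×10^-8 m = 91.42 nm.

91.4 nm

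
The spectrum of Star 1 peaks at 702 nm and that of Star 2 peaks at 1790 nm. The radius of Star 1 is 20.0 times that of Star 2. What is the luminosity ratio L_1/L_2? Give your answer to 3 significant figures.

Wien's law gives T ∝ 1/λ_max, so T_1/T_2 = λ_2/λ_1 = 1790/702 = 2.550.
Then L ∝ R²T⁴ gives L_1/L_2 = (20.0)² × (2.550)⁴ = 400.0 × 42.27 = 1.691×10^4.

1.69×10^4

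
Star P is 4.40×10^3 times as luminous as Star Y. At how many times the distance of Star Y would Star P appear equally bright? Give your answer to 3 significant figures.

Equal flux requires L_P/d_P² = L_Y/d_Y², so d_P/d_Y = √(L_P/L_Y)
= √(4.40×10^3) = 66.33.

66.3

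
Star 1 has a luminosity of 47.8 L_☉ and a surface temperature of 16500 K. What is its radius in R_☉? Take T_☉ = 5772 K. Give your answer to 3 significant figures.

0.846 R_☉

R/R_☉ = √(L/L_☉) / (T/T_☉)² = √(47.8) / (2.859)²
       = 6.914 / 8.172 = 0.8461.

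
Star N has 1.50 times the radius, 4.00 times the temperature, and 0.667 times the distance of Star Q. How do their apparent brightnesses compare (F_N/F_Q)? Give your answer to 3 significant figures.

1.29×10^3

L_N/L_Q = (R_N/R_Q)²(T_N/T_Q)⁴ = (1.50)² × (4.00)⁴ = 576.0.
F_N/F_Q = (L_N/L_Q)/(d_N/d_Q)² = 576.0 / (0.667)² = 1295.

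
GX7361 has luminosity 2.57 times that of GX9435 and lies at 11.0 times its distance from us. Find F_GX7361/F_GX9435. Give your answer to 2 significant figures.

F = L/(4πd²), so F_GX7361/F_GX9435 = (L_GX7361/L_GX9435) / (d_GX7361/d_GX9435)²
= 2.57 / (11.0)² = 2.57 / 121.0 = 0.02124.

0.021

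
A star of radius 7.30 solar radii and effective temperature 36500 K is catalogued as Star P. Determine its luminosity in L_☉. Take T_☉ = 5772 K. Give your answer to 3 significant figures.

8.52×10^4 L_☉

L/L_☉ = (R/R_☉)² (T/T_☉)⁴ = (7.30)² × (36500/5772)⁴
       = 53.29 × (6.324)⁴ = 53.29 × 1599 = 8.521×10^4.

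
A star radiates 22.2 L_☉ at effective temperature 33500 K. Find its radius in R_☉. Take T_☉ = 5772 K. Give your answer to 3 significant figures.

R/R_☉ = √(L/L_☉) / (T/T_☉)² = √(22.2) / (5.804)²
       = 4.712 / 33.69 = 0.1399.

0.140 R_☉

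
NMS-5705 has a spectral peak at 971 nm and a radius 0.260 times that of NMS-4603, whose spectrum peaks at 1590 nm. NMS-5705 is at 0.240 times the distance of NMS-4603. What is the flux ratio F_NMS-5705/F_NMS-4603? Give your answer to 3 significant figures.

Wien's law: T_NMS-5705/T_NMS-4603 = λ_NMS-4603/λ_NMS-5705 = 1590/971 = 1.637.
L_NMS-5705/L_NMS-4603 = (R_NMS-5705/R_NMS-4603)²(T_NMS-5705/T_NMS-4603)⁴ = (0.260)²(1.637)⁴ = 0.4860.
F_NMS-5705/F_NMS-4603 = (L_NMS-5705/L_NMS-4603)/(d_NMS-5705/d_NMS-4603)² = 0.4860/(0.240)² = 8.438.

8.44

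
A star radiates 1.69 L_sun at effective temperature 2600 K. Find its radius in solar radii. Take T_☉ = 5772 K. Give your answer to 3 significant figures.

6.41 solar radii

R/R_☉ = √(L/L_☉) / (T/T_☉)² = √(1.69) / (0.4505)²
       = 1.300 / 0.2029 = 6.407.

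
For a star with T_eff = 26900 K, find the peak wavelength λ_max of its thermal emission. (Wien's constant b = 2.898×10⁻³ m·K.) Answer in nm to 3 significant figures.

λ_max = b/T = 2.898×10⁻³ / 26900 = 1.08×10^-7 m = 107.7 nm.

108 nm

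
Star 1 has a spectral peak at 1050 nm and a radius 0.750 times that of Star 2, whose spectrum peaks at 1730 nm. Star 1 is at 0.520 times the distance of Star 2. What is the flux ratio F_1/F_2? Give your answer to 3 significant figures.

Wien's law: T_1/T_2 = λ_2/λ_1 = 1730/1050 = 1.648.
L_1/L_2 = (R_1/R_2)²(T_1/T_2)⁴ = (0.750)²(1.648)⁴ = 4.145.
F_1/F_2 = (L_1/L_2)/(d_1/d_2)² = 4.145/(0.520)² = 15.33.

15.3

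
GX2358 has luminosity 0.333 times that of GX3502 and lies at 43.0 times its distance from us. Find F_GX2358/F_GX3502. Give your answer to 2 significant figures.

F = L/(4πd²), so F_GX2358/F_GX3502 = (L_GX2358/L_GX3502) / (d_GX2358/d_GX3502)²
= 0.333 / (43.0)² = 0.333 / 1849 = 1.801×10^-4.

1.8×10^-4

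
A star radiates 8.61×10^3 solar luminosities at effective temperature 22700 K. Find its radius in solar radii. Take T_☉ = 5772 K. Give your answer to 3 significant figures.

R/R_☉ = √(L/L_☉) / (T/T_☉)² = √(8.61×10^3) / (3.933)²
       = 92.79 / 15.47 = 5.999.

6.00 solar radii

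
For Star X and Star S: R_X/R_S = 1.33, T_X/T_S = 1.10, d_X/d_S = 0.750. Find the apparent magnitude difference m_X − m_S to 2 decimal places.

L_X/L_S = (1.33)²(1.10)⁴ = 2.590.
F_X/F_S = (L_X/L_S)/(d_X/d_S)² = 2.590/0.5625 = 4.604.
m_X − m_S = −2.5 log₁₀(4.604) = -1.66.

-1.66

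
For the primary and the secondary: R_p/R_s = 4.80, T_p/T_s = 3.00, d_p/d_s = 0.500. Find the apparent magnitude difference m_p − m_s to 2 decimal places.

L_p/L_s = (4.80)²(3.00)⁴ = 1866.
F_p/F_s = (L_p/L_s)/(d_p/d_s)² = 1866/0.2500 = 7465.
m_p − m_s = −2.5 log₁₀(7465) = -9.68.

-9.68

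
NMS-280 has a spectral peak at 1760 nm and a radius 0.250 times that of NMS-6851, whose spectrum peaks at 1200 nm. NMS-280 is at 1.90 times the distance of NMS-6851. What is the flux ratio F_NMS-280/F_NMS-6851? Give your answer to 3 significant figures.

Wien's law: T_NMS-280/T_NMS-6851 = λ_NMS-6851/λ_NMS-280 = 1200/1760 = 0.6818.
L_NMS-280/L_NMS-6851 = (R_NMS-280/R_NMS-6851)²(T_NMS-280/T_NMS-6851)⁴ = (0.250)²(0.6818)⁴ = 0.01351.
F_NMS-280/F_NMS-6851 = (L_NMS-280/L_NMS-6851)/(d_NMS-280/d_NMS-6851)² = 0.01351/(1.90)² = 0.003742.

0.00374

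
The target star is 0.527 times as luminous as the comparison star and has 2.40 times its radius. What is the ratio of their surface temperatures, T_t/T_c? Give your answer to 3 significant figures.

L ∝ R²T⁴ gives T ∝ (L/R²)^(1/4), so
T_t/T_c = (0.527 / 2.40²)^(1/4) = (0.09149)^(1/4) = 0.5500.

0.550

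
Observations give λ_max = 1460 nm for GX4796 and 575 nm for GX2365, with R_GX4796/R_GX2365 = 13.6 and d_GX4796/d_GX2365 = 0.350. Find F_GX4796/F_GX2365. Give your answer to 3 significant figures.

36.3

Wien's law: T_GX4796/T_GX2365 = λ_GX2365/λ_GX4796 = 575/1460 = 0.3938.
L_GX4796/L_GX2365 = (R_GX4796/R_GX2365)²(T_GX4796/T_GX2365)⁴ = (13.6)²(0.3938)⁴ = 4.450.
F_GX4796/F_GX2365 = (L_GX4796/L_GX2365)/(d_GX4796/d_GX2365)² = 4.450/(0.350)² = 36.32.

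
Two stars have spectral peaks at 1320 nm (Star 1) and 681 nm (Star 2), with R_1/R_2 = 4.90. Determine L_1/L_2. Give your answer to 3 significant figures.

1.70

Wien's law gives T ∝ 1/λ_max, so T_1/T_2 = λ_2/λ_1 = 681/1320 = 0.5159.
Then L ∝ R²T⁴ gives L_1/L_2 = (4.90)² × (0.5159)⁴ = 24.01 × 0.07084 = 1.701.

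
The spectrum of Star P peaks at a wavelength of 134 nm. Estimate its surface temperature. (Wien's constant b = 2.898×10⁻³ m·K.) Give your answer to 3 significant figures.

T = b/λ_max = 2.898×10⁻³ / (134×10⁻⁹) = 2.163×10^4 K.

2.16×10^4 K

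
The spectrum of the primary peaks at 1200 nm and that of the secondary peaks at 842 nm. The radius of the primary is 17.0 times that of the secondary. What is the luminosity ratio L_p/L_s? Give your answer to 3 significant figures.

70.1

Wien's law gives T ∝ 1/λ_max, so T_p/T_s = λ_s/λ_p = 842/1200 = 0.7017.
Then L ∝ R²T⁴ gives L_p/L_s = (17.0)² × (0.7017)⁴ = 289.0 × 0.2424 = 70.05.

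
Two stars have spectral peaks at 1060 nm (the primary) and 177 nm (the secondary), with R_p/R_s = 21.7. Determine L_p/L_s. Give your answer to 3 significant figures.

0.366

Wien's law gives T ∝ 1/λ_max, so T_p/T_s = λ_s/λ_p = 177/1060 = 0.1670.
Then L ∝ R²T⁴ gives L_p/L_s = (21.7)² × (0.1670)⁴ = 470.9 × 7.774×10^-4 = 0.3661.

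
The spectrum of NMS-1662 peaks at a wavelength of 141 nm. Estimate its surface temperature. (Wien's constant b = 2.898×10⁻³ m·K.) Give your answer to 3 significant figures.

2.06×10^4 K

T = b/λ_max = 2.898×10⁻³ / (141×10⁻⁹) = 2.055×10^4 K.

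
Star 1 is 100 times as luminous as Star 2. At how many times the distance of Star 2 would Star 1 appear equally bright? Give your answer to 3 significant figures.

Equal flux requires L_1/d_1² = L_2/d_2², so d_1/d_2 = √(L_1/L_2)
= √(100) = 10.00.

10.0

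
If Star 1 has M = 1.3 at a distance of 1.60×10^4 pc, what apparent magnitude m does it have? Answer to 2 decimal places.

17.32

m = M + 5 log₁₀(d/10 pc) = 1.3 + 5 log₁₀(1.60×10^4/10)
  = 1.3 + 5 × 3.204 = 1.3 + 16.02 = 17.32.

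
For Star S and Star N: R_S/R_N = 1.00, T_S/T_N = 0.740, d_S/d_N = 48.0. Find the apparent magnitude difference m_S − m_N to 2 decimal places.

L_S/L_N = (1.00)²(0.740)⁴ = 0.2999.
F_S/F_N = (L_S/L_N)/(d_S/d_N)² = 0.2999/2304 = 1.302×10^-4.
m_S − m_N = −2.5 log₁₀(1.302×10^-4) = 9.71.

9.71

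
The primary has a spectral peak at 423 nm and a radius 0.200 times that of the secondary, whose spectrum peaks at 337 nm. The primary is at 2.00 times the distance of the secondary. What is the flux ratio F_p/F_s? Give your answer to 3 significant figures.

0.00403

Wien's law: T_p/T_s = λ_s/λ_p = 337/423 = 0.7967.
L_p/L_s = (R_p/R_s)²(T_p/T_s)⁴ = (0.200)²(0.7967)⁴ = 0.01611.
F_p/F_s = (L_p/L_s)/(d_p/d_s)² = 0.01611/(2.00)² = 0.004029.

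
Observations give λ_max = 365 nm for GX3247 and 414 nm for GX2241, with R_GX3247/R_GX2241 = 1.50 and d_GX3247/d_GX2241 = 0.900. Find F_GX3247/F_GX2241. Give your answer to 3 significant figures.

Wien's law: T_GX3247/T_GX2241 = λ_GX2241/λ_GX3247 = 414/365 = 1.134.
L_GX3247/L_GX2241 = (R_GX3247/R_GX2241)²(T_GX3247/T_GX2241)⁴ = (1.50)²(1.134)⁴ = 3.724.
F_GX3247/F_GX2241 = (L_GX3247/L_GX2241)/(d_GX3247/d_GX2241)² = 3.724/(0.900)² = 4.598.

4.60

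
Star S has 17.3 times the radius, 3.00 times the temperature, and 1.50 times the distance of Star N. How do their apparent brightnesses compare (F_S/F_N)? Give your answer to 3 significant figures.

1.08×10^4

L_S/L_N = (R_S/R_N)²(T_S/T_N)⁴ = (17.3)² × (3.00)⁴ = 2.424×10^4.
F_S/F_N = (L_S/L_N)/(d_S/d_N)² = 2.424×10^4 / (1.50)² = 1.077×10^4.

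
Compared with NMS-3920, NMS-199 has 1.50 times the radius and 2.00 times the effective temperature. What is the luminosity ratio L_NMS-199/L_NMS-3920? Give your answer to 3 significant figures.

36.0

From the Stefan–Boltzmann law, L ∝ R²T⁴, so
L_NMS-199/L_NMS-3920 = (R_NMS-199/R_NMS-3920)² (T_NMS-199/T_NMS-3920)⁴ = (1.50)² × (2.00)⁴ = 2.250 × 16.00 = 36.00.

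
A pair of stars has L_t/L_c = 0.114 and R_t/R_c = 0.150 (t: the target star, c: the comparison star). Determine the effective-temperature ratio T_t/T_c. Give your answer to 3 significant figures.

L ∝ R²T⁴ gives T ∝ (L/R²)^(1/4), so
T_t/T_c = (0.114 / 0.150²)^(1/4) = (5.067)^(1/4) = 1.500.

1.50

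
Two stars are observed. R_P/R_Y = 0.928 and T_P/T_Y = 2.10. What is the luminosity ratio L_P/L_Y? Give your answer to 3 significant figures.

16.7

From the Stefan–Boltzmann law, L ∝ R²T⁴, so
L_P/L_Y = (R_P/R_Y)² (T_P/T_Y)⁴ = (0.928)² × (2.10)⁴ = 0.8612 × 19.45 = 16.75.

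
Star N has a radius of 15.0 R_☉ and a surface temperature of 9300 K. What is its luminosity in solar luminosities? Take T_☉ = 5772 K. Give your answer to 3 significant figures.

1.52×10^3 solar luminosities

L/L_☉ = (R/R_☉)² (T/T_☉)⁴ = (15.0)² × (9300/5772)⁴
       = 225.0 × (1.611)⁴ = 225.0 × 6.739 = 1516.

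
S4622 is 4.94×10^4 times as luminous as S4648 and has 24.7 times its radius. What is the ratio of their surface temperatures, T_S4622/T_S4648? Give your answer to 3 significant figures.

3.00

L ∝ R²T⁴ gives T ∝ (L/R²)^(1/4), so
T_S4622/T_S4648 = (4.94×10^4 / 24.7²)^(1/4) = (80.97)^(1/4) = 3.000.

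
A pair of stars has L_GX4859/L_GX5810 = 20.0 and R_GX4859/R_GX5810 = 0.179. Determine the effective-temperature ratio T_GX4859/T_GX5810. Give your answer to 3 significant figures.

L ∝ R²T⁴ gives T ∝ (L/R²)^(1/4), so
T_GX4859/T_GX5810 = (20.0 / 0.179²)^(1/4) = (624.2)^(1/4) = 4.998.

5.00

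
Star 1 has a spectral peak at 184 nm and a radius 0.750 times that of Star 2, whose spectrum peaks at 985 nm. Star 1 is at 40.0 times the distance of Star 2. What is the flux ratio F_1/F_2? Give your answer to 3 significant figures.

Wien's law: T_1/T_2 = λ_2/λ_1 = 985/184 = 5.353.
L_1/L_2 = (R_1/R_2)²(T_1/T_2)⁴ = (0.750)²(5.353)⁴ = 462.0.
F_1/F_2 = (L_1/L_2)/(d_1/d_2)² = 462.0/(40.0)² = 0.2887.

0.289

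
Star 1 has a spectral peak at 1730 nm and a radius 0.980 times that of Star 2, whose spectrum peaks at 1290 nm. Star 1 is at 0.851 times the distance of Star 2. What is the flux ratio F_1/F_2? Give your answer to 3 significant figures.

0.410

Wien's law: T_1/T_2 = λ_2/λ_1 = 1290/1730 = 0.7457.
L_1/L_2 = (R_1/R_2)²(T_1/T_2)⁴ = (0.980)²(0.7457)⁴ = 0.2969.
F_1/F_2 = (L_1/L_2)/(d_1/d_2)² = 0.2969/(0.851)² = 0.4100.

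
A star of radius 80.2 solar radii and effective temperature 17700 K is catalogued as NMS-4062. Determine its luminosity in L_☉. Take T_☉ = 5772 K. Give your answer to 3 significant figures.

L/L_☉ = (R/R_☉)² (T/T_☉)⁴ = (80.2)² × (17700/5772)⁴
       = 6432 × (3.067)⁴ = 6432 × 88.43 = 5.688×10^5.

5.69×10^5 L_☉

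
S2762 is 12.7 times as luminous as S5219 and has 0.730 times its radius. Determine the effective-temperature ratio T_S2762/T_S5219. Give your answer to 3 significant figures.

2.21

L ∝ R²T⁴ gives T ∝ (L/R²)^(1/4), so
T_S2762/T_S5219 = (12.7 / 0.730²)^(1/4) = (23.83)^(1/4) = 2.209.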